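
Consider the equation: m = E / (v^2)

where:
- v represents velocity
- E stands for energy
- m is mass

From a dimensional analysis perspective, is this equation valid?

Yes

v (velocity) has dimensions [L T^-1].
E (energy) has dimensions [L^2 M T^-2].
m (mass) has dimensions [M].

Left side: [M]
Right side: [M]

Both sides have the same dimensions, so the equation is dimensionally consistent.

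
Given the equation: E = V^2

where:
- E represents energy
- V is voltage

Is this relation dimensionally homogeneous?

No

E (energy) has dimensions [L^2 M T^-2].
V (voltage) has dimensions [I^-1 L^2 M T^-3].

Left side: [L^2 M T^-2]
Right side: [I^-2 L^4 M^2 T^-6]

The two sides have different dimensions, so the equation is NOT dimensionally consistent.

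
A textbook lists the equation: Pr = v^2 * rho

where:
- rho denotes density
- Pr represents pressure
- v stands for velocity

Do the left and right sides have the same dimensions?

Yes

rho (density) has dimensions [L^-3 M].
Pr (pressure) has dimensions [L^-1 M T^-2].
v (velocity) has dimensions [L T^-1].

Left side: [L^-1 M T^-2]
Right side: [L^-1 M T^-2]

Both sides have the same dimensions, so the equation is dimensionally consistent.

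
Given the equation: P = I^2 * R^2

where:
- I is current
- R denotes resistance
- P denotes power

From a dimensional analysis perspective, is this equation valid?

No

I (current) has dimensions [I].
R (resistance) has dimensions [I^-2 L^2 M T^-3].
P (power) has dimensions [L^2 M T^-3].

Left side: [L^2 M T^-3]
Right side: [I^-2 L^4 M^2 T^-6]

The two sides have different dimensions, so the equation is NOT dimensionally consistent.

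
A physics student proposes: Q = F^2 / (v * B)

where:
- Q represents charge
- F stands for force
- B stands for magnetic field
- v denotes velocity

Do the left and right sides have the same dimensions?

No

Q (charge) has dimensions [I T].
F (force) has dimensions [L M T^-2].
B (magnetic field) has dimensions [I^-1 M T^-2].
v (velocity) has dimensions [L T^-1].

Left side: [I T]
Right side: [I L M T^-1]

The two sides have different dimensions, so the equation is NOT dimensionally consistent.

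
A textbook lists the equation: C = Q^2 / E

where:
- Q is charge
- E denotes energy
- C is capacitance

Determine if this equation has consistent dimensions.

Yes

Q (charge) has dimensions [I T].
E (energy) has dimensions [L^2 M T^-2].
C (capacitance) has dimensions [I^2 L^-2 M^-1 T^4].

Left side: [I^2 L^-2 M^-1 T^4]
Right side: [I^2 L^-2 M^-1 T^4]

Both sides have the same dimensions, so the equation is dimensionally consistent.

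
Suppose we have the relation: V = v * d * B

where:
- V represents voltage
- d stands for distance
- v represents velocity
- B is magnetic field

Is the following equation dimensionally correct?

Yes

V (voltage) has dimensions [I^-1 L^2 M T^-3].
d (distance) has dimensions [L].
v (velocity) has dimensions [L T^-1].
B (magnetic field) has dimensions [I^-1 M T^-2].

Left side: [I^-1 L^2 M T^-3]
Right side: [I^-1 L^2 M T^-3]

Both sides have the same dimensions, so the equation is dimensionally consistent.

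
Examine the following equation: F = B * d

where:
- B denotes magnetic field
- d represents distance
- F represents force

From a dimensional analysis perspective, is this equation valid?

No

B (magnetic field) has dimensions [I^-1 M T^-2].
d (distance) has dimensions [L].
F (force) has dimensions [L M T^-2].

Left side: [L M T^-2]
Right side: [I^-1 L M T^-2]

The two sides have different dimensions, so the equation is NOT dimensionally consistent.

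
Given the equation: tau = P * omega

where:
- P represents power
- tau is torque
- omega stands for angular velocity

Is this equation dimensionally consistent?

No

P (power) has dimensions [L^2 M T^-3].
tau (torque) has dimensions [L^2 M T^-2].
omega (angular velocity) has dimensions [T^-1].

Left side: [L^2 M T^-2]
Right side: [L^2 M T^-4]

The two sides have different dimensions, so the equation is NOT dimensionally consistent.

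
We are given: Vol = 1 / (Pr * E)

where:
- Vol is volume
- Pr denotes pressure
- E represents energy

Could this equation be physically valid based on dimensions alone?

No

Vol (volume) has dimensions [L^3].
Pr (pressure) has dimensions [L^-1 M T^-2].
E (energy) has dimensions [L^2 M T^-2].

Left side: [L^3]
Right side: [L^-1 M^-2 T^4]

The two sides have different dimensions, so the equation is NOT dimensionally consistent.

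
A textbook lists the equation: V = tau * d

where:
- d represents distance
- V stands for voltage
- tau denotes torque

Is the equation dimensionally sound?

No

d (distance) has dimensions [L].
V (voltage) has dimensions [I^-1 L^2 M T^-3].
tau (torque) has dimensions [L^2 M T^-2].

Left side: [I^-1 L^2 M T^-3]
Right side: [L^3 M T^-2]

The two sides have different dimensions, so the equation is NOT dimensionally consistent.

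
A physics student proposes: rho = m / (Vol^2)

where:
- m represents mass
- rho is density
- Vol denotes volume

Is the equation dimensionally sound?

No

m (mass) has dimensions [M].
rho (density) has dimensions [L^-3 M].
Vol (volume) has dimensions [L^3].

Left side: [L^-3 M]
Right side: [L^-6 M]

The two sides have different dimensions, so the equation is NOT dimensionally consistent.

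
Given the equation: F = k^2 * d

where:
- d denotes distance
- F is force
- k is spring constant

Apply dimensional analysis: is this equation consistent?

No

d (distance) has dimensions [L].
F (force) has dimensions [L M T^-2].
k (spring constant) has dimensions [M T^-2].

Left side: [L M T^-2]
Right side: [L M^2 T^-4]

The two sides have different dimensions, so the equation is NOT dimensionally consistent.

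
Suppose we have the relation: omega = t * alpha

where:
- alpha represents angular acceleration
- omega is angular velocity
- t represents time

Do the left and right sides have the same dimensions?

Yes

alpha (angular acceleration) has dimensions [T^-2].
omega (angular velocity) has dimensions [T^-1].
t (time) has dimensions [T].

Left side: [T^-1]
Right side: [T^-1]

Both sides have the same dimensions, so the equation is dimensionally consistent.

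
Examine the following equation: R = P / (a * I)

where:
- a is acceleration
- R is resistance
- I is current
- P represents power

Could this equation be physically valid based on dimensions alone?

No

a (acceleration) has dimensions [L T^-2].
R (resistance) has dimensions [I^-2 L^2 M T^-3].
I (current) has dimensions [I].
P (power) has dimensions [L^2 M T^-3].

Left side: [I^-2 L^2 M T^-3]
Right side: [I^-1 L M T^-1]

The two sides have different dimensions, so the equation is NOT dimensionally consistent.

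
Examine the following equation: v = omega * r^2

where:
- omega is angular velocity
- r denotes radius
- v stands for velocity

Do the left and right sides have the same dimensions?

No

omega (angular velocity) has dimensions [T^-1].
r (radius) has dimensions [L].
v (velocity) has dimensions [L T^-1].

Left side: [L T^-1]
Right side: [L^2 T^-1]

The two sides have different dimensions, so the equation is NOT dimensionally consistent.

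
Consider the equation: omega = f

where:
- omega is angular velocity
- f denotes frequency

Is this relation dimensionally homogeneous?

Yes

omega (angular velocity) has dimensions [T^-1].
f (frequency) has dimensions [T^-1].

Left side: [T^-1]
Right side: [T^-1]

Both sides have the same dimensions, so the equation is dimensionally consistent.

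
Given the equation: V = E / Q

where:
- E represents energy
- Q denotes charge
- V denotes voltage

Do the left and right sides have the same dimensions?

Yes

E (energy) has dimensions [L^2 M T^-2].
Q (charge) has dimensions [I T].
V (voltage) has dimensions [I^-1 L^2 M T^-3].

Left side: [I^-1 L^2 M T^-3]
Right side: [I^-1 L^2 M T^-3]

Both sides have the same dimensions, so the equation is dimensionally consistent.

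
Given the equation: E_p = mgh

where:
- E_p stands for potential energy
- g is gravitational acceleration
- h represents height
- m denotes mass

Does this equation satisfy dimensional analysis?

Yes

E_p (potential energy) has dimensions [L^2 M T^-2].
g (gravitational acceleration) has dimensions [L T^-2].
h (height) has dimensions [L].
m (mass) has dimensions [M].

Left side: [L^2 M T^-2]
Right side: [L^2 M T^-2]

Both sides have the same dimensions, so the equation is dimensionally consistent.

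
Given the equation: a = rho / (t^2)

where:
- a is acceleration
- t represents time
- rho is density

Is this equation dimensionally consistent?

No

a (acceleration) has dimensions [L T^-2].
t (time) has dimensions [T].
rho (density) has dimensions [L^-3 M].

Left side: [L T^-2]
Right side: [L^-3 M T^-2]

The two sides have different dimensions, so the equation is NOT dimensionally consistent.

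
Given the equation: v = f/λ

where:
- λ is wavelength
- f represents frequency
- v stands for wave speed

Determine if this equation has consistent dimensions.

No

λ (wavelength) has dimensions [L].
f (frequency) has dimensions [T^-1].
v (wave speed) has dimensions [L T^-1].

Left side: [L T^-1]
Right side: [L^-1 T^-1]

The two sides have different dimensions, so the equation is NOT dimensionally consistent.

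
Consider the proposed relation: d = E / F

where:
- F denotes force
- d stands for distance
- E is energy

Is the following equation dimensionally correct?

Yes

F (force) has dimensions [L M T^-2].
d (distance) has dimensions [L].
E (energy) has dimensions [L^2 M T^-2].

Left side: [L]
Right side: [L]

Both sides have the same dimensions, so the equation is dimensionally consistent.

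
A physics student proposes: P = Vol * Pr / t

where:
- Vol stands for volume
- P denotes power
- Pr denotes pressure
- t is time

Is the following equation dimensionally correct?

Yes

Vol (volume) has dimensions [L^3].
P (power) has dimensions [L^2 M T^-3].
Pr (pressure) has dimensions [L^-1 M T^-2].
t (time) has dimensions [T].

Left side: [L^2 M T^-3]
Right side: [L^2 M T^-3]

Both sides have the same dimensions, so the equation is dimensionally consistent.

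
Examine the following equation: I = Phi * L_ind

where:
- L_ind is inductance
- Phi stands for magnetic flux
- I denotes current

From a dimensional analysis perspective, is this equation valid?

No

L_ind (inductance) has dimensions [I^-2 L^2 M T^-2].
Phi (magnetic flux) has dimensions [I^-1 L^2 M T^-2].
I (current) has dimensions [I].

Left side: [I]
Right side: [I^-3 L^4 M^2 T^-4]

The two sides have different dimensions, so the equation is NOT dimensionally consistent.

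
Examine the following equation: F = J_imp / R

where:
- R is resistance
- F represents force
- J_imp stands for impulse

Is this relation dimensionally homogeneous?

No

R (resistance) has dimensions [I^-2 L^2 M T^-3].
F (force) has dimensions [L M T^-2].
J_imp (impulse) has dimensions [L M T^-1].

Left side: [L M T^-2]
Right side: [I^2 L^-1 T^2]

The two sides have different dimensions, so the equation is NOT dimensionally consistent.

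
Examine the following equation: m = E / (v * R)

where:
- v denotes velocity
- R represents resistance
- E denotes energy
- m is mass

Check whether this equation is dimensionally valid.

No

v (velocity) has dimensions [L T^-1].
R (resistance) has dimensions [I^-2 L^2 M T^-3].
E (energy) has dimensions [L^2 M T^-2].
m (mass) has dimensions [M].

Left side: [M]
Right side: [I^2 L^-1 T^2]

The two sides have different dimensions, so the equation is NOT dimensionally consistent.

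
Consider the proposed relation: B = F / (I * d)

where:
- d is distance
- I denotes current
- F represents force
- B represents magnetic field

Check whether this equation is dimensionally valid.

Yes

d (distance) has dimensions [L].
I (current) has dimensions [I].
F (force) has dimensions [L M T^-2].
B (magnetic field) has dimensions [I^-1 M T^-2].

Left side: [I^-1 M T^-2]
Right side: [I^-1 M T^-2]

Both sides have the same dimensions, so the equation is dimensionally consistent.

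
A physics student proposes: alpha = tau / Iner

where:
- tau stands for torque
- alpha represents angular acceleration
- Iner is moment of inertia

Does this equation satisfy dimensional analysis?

Yes

tau (torque) has dimensions [L^2 M T^-2].
alpha (angular acceleration) has dimensions [T^-2].
Iner (moment of inertia) has dimensions [L^2 M].

Left side: [T^-2]
Right side: [T^-2]

Both sides have the same dimensions, so the equation is dimensionally consistent.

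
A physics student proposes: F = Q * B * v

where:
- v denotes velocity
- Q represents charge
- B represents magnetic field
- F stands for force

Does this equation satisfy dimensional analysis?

Yes

v (velocity) has dimensions [L T^-1].
Q (charge) has dimensions [I T].
B (magnetic field) has dimensions [I^-1 M T^-2].
F (force) has dimensions [L M T^-2].

Left side: [L M T^-2]
Right side: [L M T^-2]

Both sides have the same dimensions, so the equation is dimensionally consistent.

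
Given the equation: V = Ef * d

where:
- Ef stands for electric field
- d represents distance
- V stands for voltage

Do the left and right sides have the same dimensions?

Yes

Ef (electric field) has dimensions [I^-1 L M T^-3].
d (distance) has dimensions [L].
V (voltage) has dimensions [I^-1 L^2 M T^-3].

Left side: [I^-1 L^2 M T^-3]
Right side: [I^-1 L^2 M T^-3]

Both sides have the same dimensions, so the equation is dimensionally consistent.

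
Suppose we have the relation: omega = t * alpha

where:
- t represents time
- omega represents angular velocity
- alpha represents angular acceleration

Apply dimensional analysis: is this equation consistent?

Yes

t (time) has dimensions [T].
omega (angular velocity) has dimensions [T^-1].
alpha (angular acceleration) has dimensions [T^-2].

Left side: [T^-1]
Right side: [T^-1]

Both sides have the same dimensions, so the equation is dimensionally consistent.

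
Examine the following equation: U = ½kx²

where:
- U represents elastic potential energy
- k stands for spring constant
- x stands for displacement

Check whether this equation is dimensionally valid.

Yes

U (elastic potential energy) has dimensions [L^2 M T^-2].
k (spring constant) has dimensions [M T^-2].
x (displacement) has dimensions [L].

Left side: [L^2 M T^-2]
Right side: [L^2 M T^-2]

Both sides have the same dimensions, so the equation is dimensionally consistent.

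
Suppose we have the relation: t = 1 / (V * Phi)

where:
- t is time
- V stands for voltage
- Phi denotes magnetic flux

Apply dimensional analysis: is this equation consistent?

No

t (time) has dimensions [T].
V (voltage) has dimensions [I^-1 L^2 M T^-3].
Phi (magnetic flux) has dimensions [I^-1 L^2 M T^-2].

Left side: [T]
Right side: [I^2 L^-4 M^-2 T^5]

The two sides have different dimensions, so the equation is NOT dimensionally consistent.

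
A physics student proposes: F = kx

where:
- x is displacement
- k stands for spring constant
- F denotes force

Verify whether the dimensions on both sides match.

Yes

x (displacement) has dimensions [L].
k (spring constant) has dimensions [M T^-2].
F (force) has dimensions [L M T^-2].

Left side: [L M T^-2]
Right side: [L M T^-2]

Both sides have the same dimensions, so the equation is dimensionally consistent.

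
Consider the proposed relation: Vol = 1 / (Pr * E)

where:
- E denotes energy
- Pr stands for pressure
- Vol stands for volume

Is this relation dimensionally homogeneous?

No

E (energy) has dimensions [L^2 M T^-2].
Pr (pressure) has dimensions [L^-1 M T^-2].
Vol (volume) has dimensions [L^3].

Left side: [L^3]
Right side: [L^-1 M^-2 T^4]

The two sides have different dimensions, so the equation is NOT dimensionally consistent.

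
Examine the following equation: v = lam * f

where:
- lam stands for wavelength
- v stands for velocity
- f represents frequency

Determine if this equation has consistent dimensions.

Yes

lam (wavelength) has dimensions [L].
v (velocity) has dimensions [L T^-1].
f (frequency) has dimensions [T^-1].

Left side: [L T^-1]
Right side: [L T^-1]

Both sides have the same dimensions, so the equation is dimensionally consistent.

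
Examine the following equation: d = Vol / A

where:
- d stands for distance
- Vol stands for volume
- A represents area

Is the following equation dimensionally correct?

Yes

d (distance) has dimensions [L].
Vol (volume) has dimensions [L^3].
A (area) has dimensions [L^2].

Left side: [L]
Right side: [L]

Both sides have the same dimensions, so the equation is dimensionally consistent.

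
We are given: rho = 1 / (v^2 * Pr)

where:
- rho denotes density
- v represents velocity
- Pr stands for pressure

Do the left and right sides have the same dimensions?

No

rho (density) has dimensions [L^-3 M].
v (velocity) has dimensions [L T^-1].
Pr (pressure) has dimensions [L^-1 M T^-2].

Left side: [L^-3 M]
Right side: [L^-1 M^-1 T^4]

The two sides have different dimensions, so the equation is NOT dimensionally consistent.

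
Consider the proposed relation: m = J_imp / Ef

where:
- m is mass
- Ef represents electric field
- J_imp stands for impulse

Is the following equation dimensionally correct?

No

m (mass) has dimensions [M].
Ef (electric field) has dimensions [I^-1 L M T^-3].
J_imp (impulse) has dimensions [L M T^-1].

Left side: [M]
Right side: [I T^2]

The two sides have different dimensions, so the equation is NOT dimensionally consistent.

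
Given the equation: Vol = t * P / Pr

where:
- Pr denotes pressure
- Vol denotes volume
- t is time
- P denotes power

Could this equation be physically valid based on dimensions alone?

Yes

Pr (pressure) has dimensions [L^-1 M T^-2].
Vol (volume) has dimensions [L^3].
t (time) has dimensions [T].
P (power) has dimensions [L^2 M T^-3].

Left side: [L^3]
Right side: [L^3]

Both sides have the same dimensions, so the equation is dimensionally consistent.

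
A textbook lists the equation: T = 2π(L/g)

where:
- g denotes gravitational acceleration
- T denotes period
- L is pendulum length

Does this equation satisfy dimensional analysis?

No

g (gravitational acceleration) has dimensions [L T^-2].
T (period) has dimensions [T].
L (pendulum length) has dimensions [L].

Left side: [T]
Right side: [T^2]

The two sides have different dimensions, so the equation is NOT dimensionally consistent.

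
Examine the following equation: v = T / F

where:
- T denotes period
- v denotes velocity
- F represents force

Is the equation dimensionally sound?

No

T (period) has dimensions [T].
v (velocity) has dimensions [L T^-1].
F (force) has dimensions [L M T^-2].

Left side: [L T^-1]
Right side: [L^-1 M^-1 T^3]

The two sides have different dimensions, so the equation is NOT dimensionally consistent.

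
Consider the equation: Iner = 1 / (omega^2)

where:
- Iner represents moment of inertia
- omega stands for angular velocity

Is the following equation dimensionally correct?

No

Iner (moment of inertia) has dimensions [L^2 M].
omega (angular velocity) has dimensions [T^-1].

Left side: [L^2 M]
Right side: [T^2]

The two sides have different dimensions, so the equation is NOT dimensionally consistent.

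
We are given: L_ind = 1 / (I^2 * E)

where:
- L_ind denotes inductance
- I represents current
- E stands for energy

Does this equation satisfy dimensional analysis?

No

L_ind (inductance) has dimensions [I^-2 L^2 M T^-2].
I (current) has dimensions [I].
E (energy) has dimensions [L^2 M T^-2].

Left side: [I^-2 L^2 M T^-2]
Right side: [I^-2 L^-2 M^-1 T^2]

The two sides have different dimensions, so the equation is NOT dimensionally consistent.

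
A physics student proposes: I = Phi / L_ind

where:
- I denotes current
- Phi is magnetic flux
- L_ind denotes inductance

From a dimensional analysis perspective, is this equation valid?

Yes

I (current) has dimensions [I].
Phi (magnetic flux) has dimensions [I^-1 L^2 M T^-2].
L_ind (inductance) has dimensions [I^-2 L^2 M T^-2].

Left side: [I]
Right side: [I]

Both sides have the same dimensions, so the equation is dimensionally consistent.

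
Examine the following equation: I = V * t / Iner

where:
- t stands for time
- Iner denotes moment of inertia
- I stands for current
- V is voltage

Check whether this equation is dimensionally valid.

No

t (time) has dimensions [T].
Iner (moment of inertia) has dimensions [L^2 M].
I (current) has dimensions [I].
V (voltage) has dimensions [I^-1 L^2 M T^-3].

Left side: [I]
Right side: [I^-1 T^-2]

The two sides have different dimensions, so the equation is NOT dimensionally consistent.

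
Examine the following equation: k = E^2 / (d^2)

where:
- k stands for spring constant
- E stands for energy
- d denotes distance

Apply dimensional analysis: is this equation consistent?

No

k (spring constant) has dimensions [M T^-2].
E (energy) has dimensions [L^2 M T^-2].
d (distance) has dimensions [L].

Left side: [M T^-2]
Right side: [L^2 M^2 T^-4]

The two sides have different dimensions, so the equation is NOT dimensionally consistent.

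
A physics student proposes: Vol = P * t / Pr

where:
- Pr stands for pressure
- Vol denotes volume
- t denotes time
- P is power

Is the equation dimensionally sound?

Yes

Pr (pressure) has dimensions [L^-1 M T^-2].
Vol (volume) has dimensions [L^3].
t (time) has dimensions [T].
P (power) has dimensions [L^2 M T^-3].

Left side: [L^3]
Right side: [L^3]

Both sides have the same dimensions, so the equation is dimensionally consistent.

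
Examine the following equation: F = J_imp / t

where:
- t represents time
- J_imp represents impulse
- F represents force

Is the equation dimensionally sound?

Yes

t (time) has dimensions [T].
J_imp (impulse) has dimensions [L M T^-1].
F (force) has dimensions [L M T^-2].

Left side: [L M T^-2]
Right side: [L M T^-2]

Both sides have the same dimensions, so the equation is dimensionally consistent.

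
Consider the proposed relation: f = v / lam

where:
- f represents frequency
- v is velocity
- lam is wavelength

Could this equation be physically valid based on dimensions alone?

Yes

f (frequency) has dimensions [T^-1].
v (velocity) has dimensions [L T^-1].
lam (wavelength) has dimensions [L].

Left side: [T^-1]
Right side: [T^-1]

Both sides have the same dimensions, so the equation is dimensionally consistent.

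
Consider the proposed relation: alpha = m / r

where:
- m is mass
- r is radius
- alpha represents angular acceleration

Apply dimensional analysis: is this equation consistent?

No

m (mass) has dimensions [M].
r (radius) has dimensions [L].
alpha (angular acceleration) has dimensions [T^-2].

Left side: [T^-2]
Right side: [L^-1 M]

The two sides have different dimensions, so the equation is NOT dimensionally consistent.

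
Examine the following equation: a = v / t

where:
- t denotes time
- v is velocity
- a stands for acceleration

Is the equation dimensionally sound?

Yes

t (time) has dimensions [T].
v (velocity) has dimensions [L T^-1].
a (acceleration) has dimensions [L T^-2].

Left side: [L T^-2]
Right side: [L T^-2]

Both sides have the same dimensions, so the equation is dimensionally consistent.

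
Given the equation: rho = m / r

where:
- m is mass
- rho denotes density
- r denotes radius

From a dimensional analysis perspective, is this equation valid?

No

m (mass) has dimensions [M].
rho (density) has dimensions [L^-3 M].
r (radius) has dimensions [L].

Left side: [L^-3 M]
Right side: [L^-1 M]

The two sides have different dimensions, so the equation is NOT dimensionally consistent.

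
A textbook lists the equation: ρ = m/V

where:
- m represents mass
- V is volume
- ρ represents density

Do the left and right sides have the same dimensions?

Yes

m (mass) has dimensions [M].
V (volume) has dimensions [L^3].
ρ (density) has dimensions [L^-3 M].

Left side: [L^-3 M]
Right side: [L^-3 M]

Both sides have the same dimensions, so the equation is dimensionally consistent.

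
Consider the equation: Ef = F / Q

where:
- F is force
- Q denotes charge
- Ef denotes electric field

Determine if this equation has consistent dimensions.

Yes

F (force) has dimensions [L M T^-2].
Q (charge) has dimensions [I T].
Ef (electric field) has dimensions [I^-1 L M T^-3].

Left side: [I^-1 L M T^-3]
Right side: [I^-1 L M T^-3]

Both sides have the same dimensions, so the equation is dimensionally consistent.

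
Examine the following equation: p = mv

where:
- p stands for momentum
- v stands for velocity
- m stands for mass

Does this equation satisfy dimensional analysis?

Yes

p (momentum) has dimensions [L M T^-1].
v (velocity) has dimensions [L T^-1].
m (mass) has dimensions [M].

Left side: [L M T^-1]
Right side: [L M T^-1]

Both sides have the same dimensions, so the equation is dimensionally consistent.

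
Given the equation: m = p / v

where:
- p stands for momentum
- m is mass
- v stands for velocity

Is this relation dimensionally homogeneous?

Yes

p (momentum) has dimensions [L M T^-1].
m (mass) has dimensions [M].
v (velocity) has dimensions [L T^-1].

Left side: [M]
Right side: [M]

Both sides have the same dimensions, so the equation is dimensionally consistent.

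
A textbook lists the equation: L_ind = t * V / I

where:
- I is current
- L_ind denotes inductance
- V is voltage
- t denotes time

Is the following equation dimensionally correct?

Yes

I (current) has dimensions [I].
L_ind (inductance) has dimensions [I^-2 L^2 M T^-2].
V (voltage) has dimensions [I^-1 L^2 M T^-3].
t (time) has dimensions [T].

Left side: [I^-2 L^2 M T^-2]
Right side: [I^-2 L^2 M T^-2]

Both sides have the same dimensions, so the equation is dimensionally consistent.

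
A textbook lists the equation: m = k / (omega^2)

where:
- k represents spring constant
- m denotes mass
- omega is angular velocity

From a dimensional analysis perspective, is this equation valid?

Yes

k (spring constant) has dimensions [M T^-2].
m (mass) has dimensions [M].
omega (angular velocity) has dimensions [T^-1].

Left side: [M]
Right side: [M]

Both sides have the same dimensions, so the equation is dimensionally consistent.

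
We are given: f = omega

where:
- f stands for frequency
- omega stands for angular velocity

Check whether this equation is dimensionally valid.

Yes

f (frequency) has dimensions [T^-1].
omega (angular velocity) has dimensions [T^-1].

Left side: [T^-1]
Right side: [T^-1]

Both sides have the same dimensions, so the equation is dimensionally consistent.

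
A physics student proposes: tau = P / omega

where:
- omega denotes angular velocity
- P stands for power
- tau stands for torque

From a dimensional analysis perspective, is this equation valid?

Yes

omega (angular velocity) has dimensions [T^-1].
P (power) has dimensions [L^2 M T^-3].
tau (torque) has dimensions [L^2 M T^-2].

Left side: [L^2 M T^-2]
Right side: [L^2 M T^-2]

Both sides have the same dimensions, so the equation is dimensionally consistent.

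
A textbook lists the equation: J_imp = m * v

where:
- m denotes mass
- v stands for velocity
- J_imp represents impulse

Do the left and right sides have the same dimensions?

Yes

m (mass) has dimensions [M].
v (velocity) has dimensions [L T^-1].
J_imp (impulse) has dimensions [L M T^-1].

Left side: [L M T^-1]
Right side: [L M T^-1]

Both sides have the same dimensions, so the equation is dimensionally consistent.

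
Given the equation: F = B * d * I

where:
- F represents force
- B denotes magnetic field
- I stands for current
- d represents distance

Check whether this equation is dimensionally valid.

Yes

F (force) has dimensions [L M T^-2].
B (magnetic field) has dimensions [I^-1 M T^-2].
I (current) has dimensions [I].
d (distance) has dimensions [L].

Left side: [L M T^-2]
Right side: [L M T^-2]

Both sides have the same dimensions, so the equation is dimensionally consistent.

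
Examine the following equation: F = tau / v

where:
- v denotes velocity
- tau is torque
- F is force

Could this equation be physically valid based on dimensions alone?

No

v (velocity) has dimensions [L T^-1].
tau (torque) has dimensions [L^2 M T^-2].
F (force) has dimensions [L M T^-2].

Left side: [L M T^-2]
Right side: [L M T^-1]

The two sides have different dimensions, so the equation is NOT dimensionally consistent.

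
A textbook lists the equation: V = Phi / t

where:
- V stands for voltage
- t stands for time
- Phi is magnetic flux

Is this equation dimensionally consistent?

Yes

V (voltage) has dimensions [I^-1 L^2 M T^-3].
t (time) has dimensions [T].
Phi (magnetic flux) has dimensions [I^-1 L^2 M T^-2].

Left side: [I^-1 L^2 M T^-3]
Right side: [I^-1 L^2 M T^-3]

Both sides have the same dimensions, so the equation is dimensionally consistent.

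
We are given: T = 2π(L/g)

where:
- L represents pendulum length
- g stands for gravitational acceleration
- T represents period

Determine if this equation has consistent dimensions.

No

L (pendulum length) has dimensions [L].
g (gravitational acceleration) has dimensions [L T^-2].
T (period) has dimensions [T].

Left side: [T]
Right side: [T^2]

The two sides have different dimensions, so the equation is NOT dimensionally consistent.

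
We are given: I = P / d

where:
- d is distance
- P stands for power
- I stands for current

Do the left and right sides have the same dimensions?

No

d (distance) has dimensions [L].
P (power) has dimensions [L^2 M T^-3].
I (current) has dimensions [I].

Left side: [I]
Right side: [L M T^-3]

The two sides have different dimensions, so the equation is NOT dimensionally consistent.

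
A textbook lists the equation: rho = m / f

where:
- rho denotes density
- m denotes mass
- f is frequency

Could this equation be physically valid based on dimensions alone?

No

rho (density) has dimensions [L^-3 M].
m (mass) has dimensions [M].
f (frequency) has dimensions [T^-1].

Left side: [L^-3 M]
Right side: [M T]

The two sides have different dimensions, so the equation is NOT dimensionally consistent.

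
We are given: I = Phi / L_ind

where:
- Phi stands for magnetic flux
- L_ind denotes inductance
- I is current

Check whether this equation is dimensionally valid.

Yes

Phi (magnetic flux) has dimensions [I^-1 L^2 M T^-2].
L_ind (inductance) has dimensions [I^-2 L^2 M T^-2].
I (current) has dimensions [I].

Left side: [I]
Right side: [I]

Both sides have the same dimensions, so the equation is dimensionally consistent.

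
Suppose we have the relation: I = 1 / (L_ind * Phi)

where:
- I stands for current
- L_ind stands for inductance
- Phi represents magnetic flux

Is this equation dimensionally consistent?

No

I (current) has dimensions [I].
L_ind (inductance) has dimensions [I^-2 L^2 M T^-2].
Phi (magnetic flux) has dimensions [I^-1 L^2 M T^-2].

Left side: [I]
Right side: [I^3 L^-4 M^-2 T^4]

The two sides have different dimensions, so the equation is NOT dimensionally consistent.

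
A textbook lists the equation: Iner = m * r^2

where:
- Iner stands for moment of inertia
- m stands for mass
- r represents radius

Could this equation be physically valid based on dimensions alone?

Yes

Iner (moment of inertia) has dimensions [L^2 M].
m (mass) has dimensions [M].
r (radius) has dimensions [L].

Left side: [L^2 M]
Right side: [L^2 M]

Both sides have the same dimensions, so the equation is dimensionally consistent.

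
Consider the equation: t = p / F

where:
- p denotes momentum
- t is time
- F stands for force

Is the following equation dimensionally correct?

Yes

p (momentum) has dimensions [L M T^-1].
t (time) has dimensions [T].
F (force) has dimensions [L M T^-2].

Left side: [T]
Right side: [T]

Both sides have the same dimensions, so the equation is dimensionally consistent.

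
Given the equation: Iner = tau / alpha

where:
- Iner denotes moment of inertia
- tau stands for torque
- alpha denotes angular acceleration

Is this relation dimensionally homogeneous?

Yes

Iner (moment of inertia) has dimensions [L^2 M].
tau (torque) has dimensions [L^2 M T^-2].
alpha (angular acceleration) has dimensions [T^-2].

Left side: [L^2 M]
Right side: [L^2 M]

Both sides have the same dimensions, so the equation is dimensionally consistent.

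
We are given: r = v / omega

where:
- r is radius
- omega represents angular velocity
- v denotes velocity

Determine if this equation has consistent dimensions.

Yes

r (radius) has dimensions [L].
omega (angular velocity) has dimensions [T^-1].
v (velocity) has dimensions [L T^-1].

Left side: [L]
Right side: [L]

Both sides have the same dimensions, so the equation is dimensionally consistent.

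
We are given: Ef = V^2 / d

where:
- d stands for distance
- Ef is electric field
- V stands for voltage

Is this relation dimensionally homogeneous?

No

d (distance) has dimensions [L].
Ef (electric field) has dimensions [I^-1 L M T^-3].
V (voltage) has dimensions [I^-1 L^2 M T^-3].

Left side: [I^-1 L M T^-3]
Right side: [I^-2 L^3 M^2 T^-6]

The two sides have different dimensions, so the equation is NOT dimensionally consistent.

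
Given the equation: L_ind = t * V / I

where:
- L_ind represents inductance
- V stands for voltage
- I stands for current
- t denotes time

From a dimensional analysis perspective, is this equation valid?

Yes

L_ind (inductance) has dimensions [I^-2 L^2 M T^-2].
V (voltage) has dimensions [I^-1 L^2 M T^-3].
I (current) has dimensions [I].
t (time) has dimensions [T].

Left side: [I^-2 L^2 M T^-2]
Right side: [I^-2 L^2 M T^-2]

Both sides have the same dimensions, so the equation is dimensionally consistent.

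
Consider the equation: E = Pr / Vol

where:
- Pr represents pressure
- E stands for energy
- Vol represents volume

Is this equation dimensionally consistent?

No

Pr (pressure) has dimensions [L^-1 M T^-2].
E (energy) has dimensions [L^2 M T^-2].
Vol (volume) has dimensions [L^3].

Left side: [L^2 M T^-2]
Right side: [L^-4 M T^-2]

The two sides have different dimensions, so the equation is NOT dimensionally consistent.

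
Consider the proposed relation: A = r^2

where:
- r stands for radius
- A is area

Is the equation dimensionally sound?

Yes

r (radius) has dimensions [L].
A (area) has dimensions [L^2].

Left side: [L^2]
Right side: [L^2]

Both sides have the same dimensions, so the equation is dimensionally consistent.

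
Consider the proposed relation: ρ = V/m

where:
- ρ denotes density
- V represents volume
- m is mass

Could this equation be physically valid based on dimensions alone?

No

ρ (density) has dimensions [L^-3 M].
V (volume) has dimensions [L^3].
m (mass) has dimensions [M].

Left side: [L^-3 M]
Right side: [L^3 M^-1]

The two sides have different dimensions, so the equation is NOT dimensionally consistent.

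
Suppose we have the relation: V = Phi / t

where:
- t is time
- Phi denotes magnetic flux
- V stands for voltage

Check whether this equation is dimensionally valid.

Yes

t (time) has dimensions [T].
Phi (magnetic flux) has dimensions [I^-1 L^2 M T^-2].
V (voltage) has dimensions [I^-1 L^2 M T^-3].

Left side: [I^-1 L^2 M T^-3]
Right side: [I^-1 L^2 M T^-3]

Both sides have the same dimensions, so the equation is dimensionally consistent.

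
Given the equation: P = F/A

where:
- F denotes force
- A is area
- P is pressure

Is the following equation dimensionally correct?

Yes

F (force) has dimensions [L M T^-2].
A (area) has dimensions [L^2].
P (pressure) has dimensions [L^-1 M T^-2].

Left side: [L^-1 M T^-2]
Right side: [L^-1 M T^-2]

Both sides have the same dimensions, so the equation is dimensionally consistent.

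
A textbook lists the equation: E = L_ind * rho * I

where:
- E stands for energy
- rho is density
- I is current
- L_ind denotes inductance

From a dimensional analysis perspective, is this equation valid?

No

E (energy) has dimensions [L^2 M T^-2].
rho (density) has dimensions [L^-3 M].
I (current) has dimensions [I].
L_ind (inductance) has dimensions [I^-2 L^2 M T^-2].

Left side: [L^2 M T^-2]
Right side: [I^-1 L^-1 M^2 T^-2]

The two sides have different dimensions, so the equation is NOT dimensionally consistent.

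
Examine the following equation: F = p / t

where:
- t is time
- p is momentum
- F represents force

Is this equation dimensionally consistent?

Yes

t (time) has dimensions [T].
p (momentum) has dimensions [L M T^-1].
F (force) has dimensions [L M T^-2].

Left side: [L M T^-2]
Right side: [L M T^-2]

Both sides have the same dimensions, so the equation is dimensionally consistent.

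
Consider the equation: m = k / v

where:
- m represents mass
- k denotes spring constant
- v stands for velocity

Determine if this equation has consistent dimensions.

No

m (mass) has dimensions [M].
k (spring constant) has dimensions [M T^-2].
v (velocity) has dimensions [L T^-1].

Left side: [M]
Right side: [L^-1 M T^-1]

The two sides have different dimensions, so the equation is NOT dimensionally consistent.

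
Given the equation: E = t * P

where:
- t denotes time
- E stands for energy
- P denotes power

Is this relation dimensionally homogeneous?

Yes

t (time) has dimensions [T].
E (energy) has dimensions [L^2 M T^-2].
P (power) has dimensions [L^2 M T^-3].

Left side: [L^2 M T^-2]
Right side: [L^2 M T^-2]

Both sides have the same dimensions, so the equation is dimensionally consistent.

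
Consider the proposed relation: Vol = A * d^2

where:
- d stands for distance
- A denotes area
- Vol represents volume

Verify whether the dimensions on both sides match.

No

d (distance) has dimensions [L].
A (area) has dimensions [L^2].
Vol (volume) has dimensions [L^3].

Left side: [L^3]
Right side: [L^4]

The two sides have different dimensions, so the equation is NOT dimensionally consistent.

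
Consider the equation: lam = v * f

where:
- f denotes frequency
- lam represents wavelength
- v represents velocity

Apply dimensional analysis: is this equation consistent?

No

f (frequency) has dimensions [T^-1].
lam (wavelength) has dimensions [L].
v (velocity) has dimensions [L T^-1].

Left side: [L]
Right side: [L T^-2]

The two sides have different dimensions, so the equation is NOT dimensionally consistent.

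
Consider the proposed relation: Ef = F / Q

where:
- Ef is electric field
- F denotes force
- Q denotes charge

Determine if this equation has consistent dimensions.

Yes

Ef (electric field) has dimensions [I^-1 L M T^-3].
F (force) has dimensions [L M T^-2].
Q (charge) has dimensions [I T].

Left side: [I^-1 L M T^-3]
Right side: [I^-1 L M T^-3]

Both sides have the same dimensions, so the equation is dimensionally consistent.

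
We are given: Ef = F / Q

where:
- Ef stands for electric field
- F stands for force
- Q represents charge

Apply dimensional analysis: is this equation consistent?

Yes

Ef (electric field) has dimensions [I^-1 L M T^-3].
F (force) has dimensions [L M T^-2].
Q (charge) has dimensions [I T].

Left side: [I^-1 L M T^-3]
Right side: [I^-1 L M T^-3]

Both sides have the same dimensions, so the equation is dimensionally consistent.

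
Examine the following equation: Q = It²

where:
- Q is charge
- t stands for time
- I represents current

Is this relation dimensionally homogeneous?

No

Q (charge) has dimensions [I T].
t (time) has dimensions [T].
I (current) has dimensions [I].

Left side: [I T]
Right side: [I T^2]

The two sides have different dimensions, so the equation is NOT dimensionally consistent.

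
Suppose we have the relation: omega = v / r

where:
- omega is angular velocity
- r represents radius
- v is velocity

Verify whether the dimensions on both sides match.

Yes

omega (angular velocity) has dimensions [T^-1].
r (radius) has dimensions [L].
v (velocity) has dimensions [L T^-1].

Left side: [T^-1]
Right side: [T^-1]

Both sides have the same dimensions, so the equation is dimensionally consistent.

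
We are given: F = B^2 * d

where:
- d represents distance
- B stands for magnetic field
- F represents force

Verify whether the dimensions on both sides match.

No

d (distance) has dimensions [L].
B (magnetic field) has dimensions [I^-1 M T^-2].
F (force) has dimensions [L M T^-2].

Left side: [L M T^-2]
Right side: [I^-2 L M^2 T^-4]

The two sides have different dimensions, so the equation is NOT dimensionally consistent.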